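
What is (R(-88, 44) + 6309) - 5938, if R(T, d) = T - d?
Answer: 239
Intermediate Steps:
(R(-88, 44) + 6309) - 5938 = ((-88 - 1*44) + 6309) - 5938 = ((-88 - 44) + 6309) - 5938 = (-132 + 6309) - 5938 = 6177 - 5938 = 239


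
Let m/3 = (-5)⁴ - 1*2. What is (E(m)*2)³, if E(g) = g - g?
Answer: 0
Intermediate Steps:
m = 1869 (m = 3*((-5)⁴ - 1*2) = 3*(625 - 2) = 3*623 = 1869)
E(g) = 0
(E(m)*2)³ = (0*2)³ = 0³ = 0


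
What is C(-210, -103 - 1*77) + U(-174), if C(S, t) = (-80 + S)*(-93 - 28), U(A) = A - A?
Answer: 35090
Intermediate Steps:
U(A) = 0
C(S, t) = 9680 - 121*S (C(S, t) = (-80 + S)*(-121) = 9680 - 121*S)
C(-210, -103 - 1*77) + U(-174) = (9680 - 121*(-210)) + 0 = (9680 + 25410) + 0 = 35090 + 0 = 35090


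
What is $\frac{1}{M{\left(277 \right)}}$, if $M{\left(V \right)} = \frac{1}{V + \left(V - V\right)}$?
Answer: $277$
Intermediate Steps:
$M{\left(V \right)} = \frac{1}{V}$ ($M{\left(V \right)} = \frac{1}{V + 0} = \frac{1}{V}$)
$\frac{1}{M{\left(277 \right)}} = \frac{1}{\frac{1}{277}} = 277$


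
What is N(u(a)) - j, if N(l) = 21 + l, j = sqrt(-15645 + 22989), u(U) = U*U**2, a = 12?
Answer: 1749 - 12*sqrt(51) ≈ 1663.3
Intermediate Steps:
u(U) = U**3
j = 12*sqrt(51) (j = sqrt(7344) = 12*sqrt(51) ≈ 85.697)
N(u(a)) - j = (21 + 12**3) - 12*sqrt(51) = (21 + 1728) - 12*sqrt(51) = 1749 - 12*sqrt(51)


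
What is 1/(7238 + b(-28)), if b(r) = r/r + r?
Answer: 1/7211 ≈ 0.00013868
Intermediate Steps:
b(r) = 1 + r
1/(7238 + b(-28)) = 1/(7238 + (1 - 28)) = 1/(7238 - 27) = 1/7211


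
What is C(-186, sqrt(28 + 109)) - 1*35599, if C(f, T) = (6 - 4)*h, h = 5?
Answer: -35589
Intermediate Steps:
C(f, T) = 10 (C(f, T) = (6 - 4)*5 = 2*5 = 10)
C(-186, sqrt(28 + 109)) - 1*35599 = 10 - 1*35599 = 10 - 35599 = -35589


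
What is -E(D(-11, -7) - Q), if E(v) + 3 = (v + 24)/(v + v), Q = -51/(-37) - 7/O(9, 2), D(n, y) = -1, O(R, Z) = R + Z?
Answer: 13313/1418 ≈ 9.3886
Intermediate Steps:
Q = 302/407 (Q = -51/(-37) - 7/(9 + 2) = -51*(-1/37) - 7/11 = 51/37 - 7*1/11 = 51/37 - 7/11 = 302/407 ≈ 0.74201)
E(v) = -3 + (24 + v)/(2*v) (E(v) = -3 + (v + 24)/(v + v) = -3 + (24 + v)/((2*v)) = -3 + (24 + v)*(1/(2*v)) = -3 + (24 + v)/(2*v))
-E(D(-11, -7) - Q) = -(-5/2 + 12/(-1 - 1*302/407)) = -(-5/2 + 12/(-1 - 302/407)) = -(-5/2 + 12/(-709/407)) = -(-5/2 + 12*(-407/709)) = -(-5/2 - 4884/709) = -1*(-13313/1418) = 13313/1418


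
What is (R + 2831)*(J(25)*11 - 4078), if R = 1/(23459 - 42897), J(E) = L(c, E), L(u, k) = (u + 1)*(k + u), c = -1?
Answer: -112204084103/9719 ≈ -1.1545e+7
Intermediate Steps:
L(u, k) = (1 + u)*(k + u)
J(E) = 0 (J(E) = E - 1 + (-1)² + E*(-1) = E - 1 + 1 - E = 0)
R = -1/19438 (R = 1/(-19438) = -1/19438 ≈ -5.1446e-5)
(R + 2831)*(J(25)*11 - 4078) = (-1/19438 + 2831)*(0*11 - 4078) = 55028977*(0 - 4078)/19438 = (55028977/19438)*(-4078) = -112204084103/9719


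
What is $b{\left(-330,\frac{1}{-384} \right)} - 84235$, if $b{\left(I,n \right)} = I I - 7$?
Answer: $24658$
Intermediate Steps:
$b{\left(I,n \right)} = -7 + I^{2}$ ($b{\left(I,n \right)} = I^{2} - 7 = -7 + I^{2}$)
$b{\left(-330,\frac{1}{-384} \right)} - 84235 = \left(-7 + \left(-330\right)^{2}\right) - 84235 = \left(-7 + 108900\right) - 84235 = 108893 - 84235 = 24658$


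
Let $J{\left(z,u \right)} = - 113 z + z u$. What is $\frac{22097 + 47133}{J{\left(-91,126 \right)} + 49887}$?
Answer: $\frac{34615}{24352} \approx 1.4214$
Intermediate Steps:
$J{\left(z,u \right)} = - 113 z + u z$
$\frac{22097 + 47133}{J{\left(-91,126 \right)} + 49887} = \frac{22097 + 47133}{- 91 \left(-113 + 126\right) + 49887} = \frac{69230}{\left(-91\right) 13 + 49887} = \frac{69230}{-1183 + 49887} = \frac{69230}{48704} = 69230 \cdot \frac{1}{48704} = \frac{34615}{24352}$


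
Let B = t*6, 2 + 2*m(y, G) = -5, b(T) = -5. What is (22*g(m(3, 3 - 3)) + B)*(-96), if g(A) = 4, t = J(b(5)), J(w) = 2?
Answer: -9600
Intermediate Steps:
m(y, G) = -7/2 (m(y, G) = -1 + (½)*(-5) = -1 - 5/2 = -7/2)
t = 2
B = 12 (B = 2*6 = 12)
(22*g(m(3, 3 - 3)) + B)*(-96) = (22*4 + 12)*(-96) = (88 + 12)*(-96) = 100*(-96) = -9600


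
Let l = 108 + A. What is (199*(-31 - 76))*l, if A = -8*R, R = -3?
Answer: -2810676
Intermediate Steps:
A = 24 (A = -8*(-3) = 24)
l = 132 (l = 108 + 24 = 132)
(199*(-31 - 76))*l = (199*(-31 - 76))*132 = (199*(-107))*132 = -21293*132 = -2810676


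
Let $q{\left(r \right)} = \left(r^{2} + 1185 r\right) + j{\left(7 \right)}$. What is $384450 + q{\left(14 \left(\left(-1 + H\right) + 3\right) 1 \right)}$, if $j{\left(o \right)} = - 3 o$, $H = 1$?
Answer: $435963$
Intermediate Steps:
$q{\left(r \right)} = -21 + r^{2} + 1185 r$ ($q{\left(r \right)} = \left(r^{2} + 1185 r\right) - 21 = -21 + r^{2} + 1185 r$)
$384450 + q{\left(14 \left(\left(-1 + H\right) + 3\right) 1 \right)} = 384450 + \left(-21 + \left(14 \left(\left(-1 + 1\right) + 3\right) 1\right)^{2} + 1185 \cdot 14 \left(\left(-1 + 1\right) + 3\right) 1\right) = 384450 + \left(-21 + \left(14 \left(0 + 3\right) 1\right)^{2} + 1185 \cdot 14 \left(0 + 3\right) 1\right) = 384450 + \left(-21 + \left(14 \cdot 3 \cdot 1\right)^{2} + 1185 \cdot 14 \cdot 3 \cdot 1\right) = 384450 + \left(-21 + \left(42 \cdot 1\right)^{2} + 1185 \cdot 42 \cdot 1\right) = 384450 + \left(-21 + 42^{2} + 1185 \cdot 42\right) = 384450 + \left(-21 + 1764 + 49770\right) = 384450 + 51513 = 435963$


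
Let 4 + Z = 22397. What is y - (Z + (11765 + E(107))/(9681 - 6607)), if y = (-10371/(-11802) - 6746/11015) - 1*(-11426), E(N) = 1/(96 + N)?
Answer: -21189443800751407/1931482254730 ≈ -10971.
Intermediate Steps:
Z = 22393 (Z = -4 + 22397 = 22393)
y = 495134512351/43333010 (y = (-10371*(-1/11802) - 6746*1/11015) + 11426 = (3457/3934 - 6746/11015) + 11426 = 11540091/43333010 + 11426 = 495134512351/43333010 ≈ 11426.)
y - (Z + (11765 + E(107))/(9681 - 6607)) = 495134512351/43333010 - (22393 + (11765 + 1/(96 + 107))/(9681 - 6607)) = 495134512351/43333010 - (22393 + (11765 + 1/203)/3074) = 495134512351/43333010 - (22393 + (11765 + 1/203)*(1/3074)) = 495134512351/43333010 - (22393 + (2388296/203)*(1/3074)) = 495134512351/43333010 - (22393 + 1194148/312011) = 495134512351/43333010 - 1*6988056471/312011 = 495134512351/43333010 - 6988056471/312011 = -21189443800751407/1931482254730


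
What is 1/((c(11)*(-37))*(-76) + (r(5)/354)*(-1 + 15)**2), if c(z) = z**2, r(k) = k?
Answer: 177/60225094 ≈ 2.9390e-6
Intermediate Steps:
1/((c(11)*(-37))*(-76) + (r(5)/354)*(-1 + 15)**2) = 1/((11**2*(-37))*(-76) + (5/354)*(-1 + 15)**2) = 1/((121*(-37))*(-76) + (5*(1/354))*14**2) = 1/(-4477*(-76) + (5/354)*196) = 1/(340252 + 490/177) = 1/(60225094/177) = 177/60225094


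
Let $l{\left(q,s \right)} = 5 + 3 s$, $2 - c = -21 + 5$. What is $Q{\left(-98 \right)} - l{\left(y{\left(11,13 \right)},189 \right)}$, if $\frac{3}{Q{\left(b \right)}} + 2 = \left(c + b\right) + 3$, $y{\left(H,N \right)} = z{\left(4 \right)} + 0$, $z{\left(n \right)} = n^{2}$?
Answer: $- \frac{45191}{79} \approx -572.04$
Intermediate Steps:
$c = 18$ ($c = 2 - \left(-21 + 5\right) = 2 - -16 = 2 + 16 = 18$)
$y{\left(H,N \right)} = 16$ ($y{\left(H,N \right)} = 4^{2} + 0 = 16 + 0 = 16$)
$Q{\left(b \right)} = \frac{3}{19 + b}$ ($Q{\left(b \right)} = \frac{3}{-2 + \left(\left(18 + b\right) + 3\right)} = \frac{3}{-2 + \left(21 + b\right)} = \frac{3}{19 + b}$)
$Q{\left(-98 \right)} - l{\left(y{\left(11,13 \right)},189 \right)} = \frac{3}{19 - 98} - \left(5 + 3 \cdot 189\right) = \frac{3}{-79} - \left(5 + 567\right) = 3 \left(- \frac{1}{79}\right) - 572 = - \frac{3}{79} - 572 = - \frac{45191}{79}$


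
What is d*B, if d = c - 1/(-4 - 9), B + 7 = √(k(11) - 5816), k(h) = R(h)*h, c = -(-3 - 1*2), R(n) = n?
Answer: -462/13 + 66*I*√5695/13 ≈ -35.538 + 383.13*I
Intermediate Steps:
c = 5 (c = -(-3 - 2) = -1*(-5) = 5)
k(h) = h² (k(h) = h*h = h²)
B = -7 + I*√5695 (B = -7 + √(11² - 5816) = -7 + √(121 - 5816) = -7 + √(-5695) = -7 + I*√5695 ≈ -7.0 + 75.465*I)
d = 66/13 (d = 5 - 1/(-4 - 9) = 5 - 1/(-13) = 5 - 1*(-1/13) = 5 + 1/13 = 66/13 ≈ 5.0769)
d*B = 66*(-7 + I*√5695)/13 = -462/13 + 66*I*√5695/13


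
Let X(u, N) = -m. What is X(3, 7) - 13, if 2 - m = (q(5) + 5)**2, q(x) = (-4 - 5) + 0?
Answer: 1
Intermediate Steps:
q(x) = -9 (q(x) = -9 + 0 = -9)
m = -14 (m = 2 - (-9 + 5)**2 = 2 - 1*(-4)**2 = 2 - 1*16 = 2 - 16 = -14)
X(u, N) = 14 (X(u, N) = -1*(-14) = 14)
X(3, 7) - 13 = 14 - 13 = 1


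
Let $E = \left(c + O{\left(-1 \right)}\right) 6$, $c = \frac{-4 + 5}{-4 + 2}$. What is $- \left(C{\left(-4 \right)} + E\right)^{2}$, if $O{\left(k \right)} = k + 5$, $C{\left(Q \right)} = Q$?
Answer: $-289$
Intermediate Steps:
$c = - \frac{1}{2}$ ($c = 1 \frac{1}{-2} = 1 \left(- \frac{1}{2}\right) = - \frac{1}{2} \approx -0.5$)
$O{\left(k \right)} = 5 + k$
$E = 21$ ($E = \left(- \frac{1}{2} + \left(5 - 1\right)\right) 6 = \left(- \frac{1}{2} + 4\right) 6 = \frac{7}{2} \cdot 6 = 21$)
$- \left(C{\left(-4 \right)} + E\right)^{2} = - \left(-4 + 21\right)^{2} = - 17^{2} = \left(-1\right) 289 = -289$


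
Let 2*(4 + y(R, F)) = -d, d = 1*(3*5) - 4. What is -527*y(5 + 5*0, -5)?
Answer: 10013/2 ≈ 5006.5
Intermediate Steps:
d = 11 (d = 1*15 - 4 = 15 - 4 = 11)
y(R, F) = -19/2 (y(R, F) = -4 + (-1*11)/2 = -4 + (½)*(-11) = -4 - 11/2 = -19/2)
-527*y(5 + 5*0, -5) = -527*(-19/2) = 10013/2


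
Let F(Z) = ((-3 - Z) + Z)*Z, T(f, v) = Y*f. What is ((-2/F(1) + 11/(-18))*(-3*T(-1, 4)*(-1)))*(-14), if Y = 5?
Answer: 35/3 ≈ 11.667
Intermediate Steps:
T(f, v) = 5*f
F(Z) = -3*Z
((-2/F(1) + 11/(-18))*(-3*T(-1, 4)*(-1)))*(-14) = ((-2/((-3*1)) + 11/(-18))*(-15*(-1)*(-1)))*(-14) = ((-2/(-3) + 11*(-1/18))*(-3*(-5)*(-1)))*(-14) = ((-2*(-1/3) - 11/18)*(15*(-1)))*(-14) = ((2/3 - 11/18)*(-15))*(-14) = ((1/18)*(-15))*(-14) = -5/6*(-14) = 35/3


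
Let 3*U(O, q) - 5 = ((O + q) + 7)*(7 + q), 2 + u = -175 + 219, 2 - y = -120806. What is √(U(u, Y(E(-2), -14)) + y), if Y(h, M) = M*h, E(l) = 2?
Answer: 2*√271491/3 ≈ 347.37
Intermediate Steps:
y = 120808 (y = 2 - 1*(-120806) = 2 + 120806 = 120808)
u = 42 (u = -2 + (-175 + 219) = -2 + 44 = 42)
U(O, q) = 5/3 + (7 + q)*(7 + O + q)/3 (U(O, q) = 5/3 + (((O + q) + 7)*(7 + q))/3 = 5/3 + ((7 + O + q)*(7 + q))/3 = 5/3 + ((7 + q)*(7 + O + q))/3 = 5/3 + (7 + q)*(7 + O + q)/3)
√(U(u, Y(E(-2), -14)) + y) = √((18 + (-14*2)²/3 + (7/3)*42 + 14*(-14*2)/3 + (⅓)*42*(-14*2)) + 120808) = √((18 + (⅓)*(-28)² + 98 + (14/3)*(-28) + (⅓)*42*(-28)) + 120808) = √((18 + (⅓)*784 + 98 - 392/3 - 392) + 120808) = √((18 + 784/3 + 98 - 392/3 - 392) + 120808) = √(-436/3 + 120808) = √(361988/3) = 2*√271491/3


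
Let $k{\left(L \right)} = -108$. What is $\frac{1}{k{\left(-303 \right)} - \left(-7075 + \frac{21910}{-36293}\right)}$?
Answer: $\frac{36293}{252875241} \approx 0.00014352$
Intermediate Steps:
$\frac{1}{k{\left(-303 \right)} - \left(-7075 + \frac{21910}{-36293}\right)} = \frac{1}{-108 - \left(-7075 + \frac{21910}{-36293}\right)} = \frac{1}{-108 + \left(\left(-21910\right) \left(- \frac{1}{36293}\right) + 7075\right)} = \frac{1}{-108 + \left(\frac{21910}{36293} + 7075\right)} = \frac{1}{-108 + \frac{256794885}{36293}} = \frac{1}{\frac{252875241}{36293}} = \frac{36293}{252875241}$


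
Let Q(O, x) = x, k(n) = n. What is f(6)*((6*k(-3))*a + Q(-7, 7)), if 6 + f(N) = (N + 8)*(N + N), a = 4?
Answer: -10530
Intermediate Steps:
f(N) = -6 + 2*N*(8 + N) (f(N) = -6 + (N + 8)*(N + N) = -6 + (8 + N)*(2*N) = -6 + 2*N*(8 + N))
f(6)*((6*k(-3))*a + Q(-7, 7)) = (-6 + 2*6² + 16*6)*((6*(-3))*4 + 7) = (-6 + 2*36 + 96)*(-18*4 + 7) = (-6 + 72 + 96)*(-72 + 7) = 162*(-65) = -10530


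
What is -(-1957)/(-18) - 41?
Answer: -2695/18 ≈ -149.72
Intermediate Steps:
-(-1957)/(-18) - 41 = -(-1957)*(-1)/18 - 41 = -19*103/18 - 41 = -1957/18 - 41 = -2695/18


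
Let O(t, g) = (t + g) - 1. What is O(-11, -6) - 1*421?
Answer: -439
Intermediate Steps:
O(t, g) = -1 + g + t (O(t, g) = (g + t) - 1 = -1 + g + t)
O(-11, -6) - 1*421 = (-1 - 6 - 11) - 1*421 = -18 - 421 = -439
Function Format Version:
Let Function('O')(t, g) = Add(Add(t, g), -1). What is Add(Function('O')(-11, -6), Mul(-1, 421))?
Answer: -439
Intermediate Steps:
Function('O')(t, g) = Add(-1, g, t) (Function('O')(t, g) = Add(Add(g, t), -1) = Add(-1, g, t))
Add(Function('O')(-11, -6), Mul(-1, 421)) = Add(Add(-1, -6, -11), Mul(-1, 421)) = Add(-18, -421) = -439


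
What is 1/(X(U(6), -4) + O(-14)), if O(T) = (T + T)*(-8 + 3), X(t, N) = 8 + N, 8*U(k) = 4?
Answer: 1/144 ≈ 0.0069444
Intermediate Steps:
U(k) = ½ (U(k) = (⅛)*4 = ½)
O(T) = -10*T (O(T) = (2*T)*(-5) = -10*T)
1/(X(U(6), -4) + O(-14)) = 1/((8 - 4) - 10*(-14)) = 1/(4 + 140) = 1/144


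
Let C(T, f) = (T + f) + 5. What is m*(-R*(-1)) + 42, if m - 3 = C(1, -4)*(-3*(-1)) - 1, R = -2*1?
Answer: 26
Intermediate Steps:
R = -2
C(T, f) = 5 + T + f
m = 8 (m = 3 + ((5 + 1 - 4)*(-3*(-1)) - 1) = 3 + (2*3 - 1) = 3 + (6 - 1) = 3 + 5 = 8)
m*(-R*(-1)) + 42 = 8*(-1*(-2)*(-1)) + 42 = 8*(2*(-1)) + 42 = 8*(-2) + 42 = -16 + 42 = 26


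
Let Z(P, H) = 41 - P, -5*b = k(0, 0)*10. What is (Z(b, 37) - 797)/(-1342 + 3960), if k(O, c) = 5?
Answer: -373/1309 ≈ -0.28495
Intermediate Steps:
b = -10 ≈ -10.000
(Z(b, 37) - 797)/(-1342 + 3960) = ((41 - 1*(-10)) - 797)/(-1342 + 3960) = ((41 + 10) - 797)/2618 = (51 - 797)*(1/2618) = -746*1/2618 = -373/1309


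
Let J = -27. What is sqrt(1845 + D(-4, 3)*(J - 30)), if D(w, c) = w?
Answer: sqrt(2073) ≈ 45.530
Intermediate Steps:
sqrt(1845 + D(-4, 3)*(J - 30)) = sqrt(1845 - 4*(-27 - 30)) = sqrt(1845 - 4*(-57)) = sqrt(1845 + 228) = sqrt(2073)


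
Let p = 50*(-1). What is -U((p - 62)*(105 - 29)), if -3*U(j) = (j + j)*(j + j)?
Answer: 289816576/3 ≈ 9.6606e+7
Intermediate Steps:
p = -50
U(j) = -4*j**2/3 (U(j) = -(j + j)*(j + j)/3 = -2*j*2*j/3 = -4*j**2/3)
-U((p - 62)*(105 - 29)) = -(-4)*((-50 - 62)*(105 - 29))**2/3 = -(-4)*(-112*76)**2/3 = -(-4)*(-8512)**2/3 = -(-4)*72454144/3 = -1*(-289816576/3) = 289816576/3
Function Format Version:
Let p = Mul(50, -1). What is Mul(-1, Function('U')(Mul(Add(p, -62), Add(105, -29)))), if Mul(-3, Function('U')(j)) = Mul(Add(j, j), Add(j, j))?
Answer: Rational(289816576, 3) ≈ 9.6606e+7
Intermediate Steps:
p = -50
Function('U')(j) = Mul(Rational(-4, 3), Pow(j, 2)) (Function('U')(j) = Mul(Rational(-1, 3), Mul(Add(j, j), Add(j, j))) = Mul(Rational(-1, 3), Mul(Mul(2, j), Mul(2, j))) = Mul(Rational(-1, 3), Mul(4, Pow(j, 2))) = Mul(Rational(-4, 3), Pow(j, 2)))
Mul(-1, Function('U')(Mul(Add(p, -62), Add(105, -29)))) = Mul(-1, Mul(Rational(-4, 3), Pow(Mul(Add(-50, -62), Add(105, -29)), 2))) = Mul(-1, Mul(Rational(-4, 3), Pow(Mul(-112, 76), 2))) = Mul(-1, Mul(Rational(-4, 3), Pow(-8512, 2))) = Mul(-1, Mul(Rational(-4, 3), 72454144)) = Mul(-1, Rational(-289816576, 3)) = Rational(289816576, 3)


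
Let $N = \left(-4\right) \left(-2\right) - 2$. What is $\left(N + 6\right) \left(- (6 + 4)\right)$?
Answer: $-120$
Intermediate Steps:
$N = 6$ ($N = 8 - 2 = 6$)
$\left(N + 6\right) \left(- (6 + 4)\right) = \left(6 + 6\right) \left(- (6 + 4)\right) = 12 \left(\left(-1\right) 10\right) = 12 \left(-10\right) = -120$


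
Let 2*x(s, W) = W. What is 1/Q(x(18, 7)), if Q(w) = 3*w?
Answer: 2/21 ≈ 0.095238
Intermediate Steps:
x(s, W) = W/2
1/Q(x(18, 7)) = 1/(3*((½)*7)) = 1/(3*(7/2)) = 1/(21/2) = 2/21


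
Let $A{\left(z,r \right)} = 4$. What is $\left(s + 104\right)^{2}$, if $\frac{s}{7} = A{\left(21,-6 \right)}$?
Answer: $17424$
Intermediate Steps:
$s = 28$ ($s = 7 \cdot 4 = 28$)
$\left(s + 104\right)^{2} = \left(28 + 104\right)^{2} = 132^{2} = 17424$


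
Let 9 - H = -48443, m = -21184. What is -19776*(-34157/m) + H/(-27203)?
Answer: -287130454751/9004193 ≈ -31889.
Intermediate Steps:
H = 48452 (H = 9 - 1*(-48443) = 9 + 48443 = 48452)
-19776*(-34157/m) + H/(-27203) = -19776/((-21184/(-34157))) + 48452/(-27203) = -19776/((-21184*(-1/34157))) + 48452*(-1/27203) = -19776/21184/34157 - 48452/27203 = -19776*34157/21184 - 48452/27203 = -10554513/331 - 48452/27203 = -287130454751/9004193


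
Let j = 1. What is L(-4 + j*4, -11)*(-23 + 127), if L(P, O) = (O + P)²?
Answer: 12584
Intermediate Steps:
L(-4 + j*4, -11)*(-23 + 127) = (-11 + (-4 + 1*4))²*(-23 + 127) = (-11 + (-4 + 4))²*104 = (-11 + 0)²*104 = (-11)²*104 = 121*104 = 12584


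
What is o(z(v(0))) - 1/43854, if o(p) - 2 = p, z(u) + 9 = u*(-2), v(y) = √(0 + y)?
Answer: -306979/43854 ≈ -7.0000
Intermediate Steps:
v(y) = √y
z(u) = -9 - 2*u (z(u) = -9 + u*(-2) = -9 - 2*u)
o(p) = 2 + p
o(z(v(0))) - 1/43854 = (2 + (-9 - 2*√0)) - 1/43854 = (2 + (-9 - 2*0)) - 1*1/43854 = (2 + (-9 + 0)) - 1/43854 = (2 - 9) - 1/43854 = -7 - 1/43854 = -306979/43854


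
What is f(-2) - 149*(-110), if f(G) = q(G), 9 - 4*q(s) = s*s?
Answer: 65565/4 ≈ 16391.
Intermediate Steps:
q(s) = 9/4 - s**2/4 (q(s) = 9/4 - s*s/4 = 9/4 - s**2/4)
f(G) = 9/4 - G**2/4
f(-2) - 149*(-110) = (9/4 - 1/4*(-2)**2) - 149*(-110) = (9/4 - 1/4*4) + 16390 = (9/4 - 1) + 16390 = 5/4 + 16390 = 65565/4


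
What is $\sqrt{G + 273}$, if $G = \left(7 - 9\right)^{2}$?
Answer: $\sqrt{277} \approx 16.643$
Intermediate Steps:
$G = 4$ ($G = \left(-2\right)^{2} = 4$)
$\sqrt{G + 273} = \sqrt{4 + 273} = \sqrt{277}$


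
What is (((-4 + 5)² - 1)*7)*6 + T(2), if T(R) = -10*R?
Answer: -20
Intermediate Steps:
(((-4 + 5)² - 1)*7)*6 + T(2) = (((-4 + 5)² - 1)*7)*6 - 10*2 = ((1² - 1)*7)*6 - 20 = ((1 - 1)*7)*6 - 20 = (0*7)*6 - 20 = 0*6 - 20 = 0 - 20 = -20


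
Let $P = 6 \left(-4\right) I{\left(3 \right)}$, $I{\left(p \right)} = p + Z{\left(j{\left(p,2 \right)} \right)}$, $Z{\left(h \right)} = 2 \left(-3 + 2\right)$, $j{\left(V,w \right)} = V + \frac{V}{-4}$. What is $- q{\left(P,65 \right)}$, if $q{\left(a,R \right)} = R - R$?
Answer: $0$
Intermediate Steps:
$j{\left(V,w \right)} = \frac{3 V}{4}$ ($j{\left(V,w \right)} = V + V \left(- \frac{1}{4}\right) = V - \frac{V}{4} = \frac{3 V}{4}$)
$Z{\left(h \right)} = -2$ ($Z{\left(h \right)} = 2 \left(-1\right) = -2$)
$I{\left(p \right)} = -2 + p$ ($I{\left(p \right)} = p - 2 = -2 + p$)
$P = -24$ ($P = 6 \left(-4\right) \left(-2 + 3\right) = \left(-24\right) 1 = -24$)
$q{\left(a,R \right)} = 0$
$- q{\left(P,65 \right)} = \left(-1\right) 0 = 0$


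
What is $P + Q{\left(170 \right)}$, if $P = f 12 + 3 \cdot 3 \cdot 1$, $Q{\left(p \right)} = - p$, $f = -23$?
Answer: $-437$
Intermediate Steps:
$P = -267$ ($P = \left(-23\right) 12 + 3 \cdot 3 \cdot 1 = -276 + 9 \cdot 1 = -276 + 9 = -267$)
$P + Q{\left(170 \right)} = -267 - 170 = -437$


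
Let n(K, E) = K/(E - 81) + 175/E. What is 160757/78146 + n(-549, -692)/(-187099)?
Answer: 8044451467301685/3910513702829932 ≈ 2.0571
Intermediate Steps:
n(K, E) = 175/E + K/(-81 + E) (n(K, E) = K/(-81 + E) + 175/E = 175/E + K/(-81 + E))
160757/78146 + n(-549, -692)/(-187099) = 160757/78146 + ((-14175 + 175*(-692) - 692*(-549))/((-692)*(-81 - 692)))/(-187099) = 160757*(1/78146) - 1/692*(-14175 - 121100 + 379908)/(-773)*(-1/187099) = 160757/78146 - 1/692*(-1/773)*244633*(-1/187099) = 160757/78146 + (244633/534916)*(-1/187099) = 160757/78146 - 244633/100082248684 = 8044451467301685/3910513702829932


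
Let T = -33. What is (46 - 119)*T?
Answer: 2409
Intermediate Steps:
(46 - 119)*T = (46 - 119)*(-33) = -73*(-33) = 2409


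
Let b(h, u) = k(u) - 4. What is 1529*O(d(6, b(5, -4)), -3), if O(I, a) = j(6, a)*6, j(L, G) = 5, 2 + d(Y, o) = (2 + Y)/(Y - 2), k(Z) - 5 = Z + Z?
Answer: 45870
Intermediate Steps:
k(Z) = 5 + 2*Z (k(Z) = 5 + (Z + Z) = 5 + 2*Z)
b(h, u) = 1 + 2*u (b(h, u) = (5 + 2*u) - 4 = 1 + 2*u)
d(Y, o) = -2 + (2 + Y)/(-2 + Y) (d(Y, o) = -2 + (2 + Y)/(Y - 2) = -2 + (2 + Y)/(-2 + Y))
O(I, a) = 30 (O(I, a) = 5*6 = 30)
1529*O(d(6, b(5, -4)), -3) = 1529*30 = 45870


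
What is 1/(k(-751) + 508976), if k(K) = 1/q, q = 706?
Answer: 706/359337057 ≈ 1.9647e-6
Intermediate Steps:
k(K) = 1/706
1/(k(-751) + 508976) = 1/(1/706 + 508976) = 1/(359337057/706) = 706/359337057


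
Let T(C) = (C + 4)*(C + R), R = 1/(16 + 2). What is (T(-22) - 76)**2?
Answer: 101761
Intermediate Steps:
R = 1/18 ≈ 0.055556
T(C) = (4 + C)*(1/18 + C) (T(C) = (C + 4)*(C + 1/18) = (4 + C)*(1/18 + C))
(T(-22) - 76)**2 = ((2/9 + (-22)**2 + (73/18)*(-22)) - 76)**2 = ((2/9 + 484 - 803/9) - 76)**2 = (395 - 76)**2 = 319**2 = 101761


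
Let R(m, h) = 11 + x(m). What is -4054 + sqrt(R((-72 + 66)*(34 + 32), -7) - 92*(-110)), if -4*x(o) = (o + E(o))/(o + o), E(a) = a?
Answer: -4054 + 7*sqrt(827)/2 ≈ -3953.3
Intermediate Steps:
x(o) = -1/4 (x(o) = -(o + o)/(4*(o + o)) = -2*o/(4*(2*o)) = -2*o*1/(2*o)/4 = -1/4*1 = -1/4)
R(m, h) = 43/4 (R(m, h) = 11 - 1/4 = 43/4)
-4054 + sqrt(R((-72 + 66)*(34 + 32), -7) - 92*(-110)) = -4054 + sqrt(43/4 - 92*(-110)) = -4054 + sqrt(43/4 + 10120) = -4054 + sqrt(40523/4) = -4054 + 7*sqrt(827)/2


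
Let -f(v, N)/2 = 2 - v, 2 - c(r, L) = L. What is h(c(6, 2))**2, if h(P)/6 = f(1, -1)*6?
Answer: 5184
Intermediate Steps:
c(r, L) = 2 - L
f(v, N) = -4 + 2*v (f(v, N) = -2*(2 - v) = -4 + 2*v)
h(P) = -72 (h(P) = 6*((-4 + 2*1)*6) = 6*((-4 + 2)*6) = 6*(-2*6) = 6*(-12) = -72)
h(c(6, 2))**2 = (-72)**2 = 5184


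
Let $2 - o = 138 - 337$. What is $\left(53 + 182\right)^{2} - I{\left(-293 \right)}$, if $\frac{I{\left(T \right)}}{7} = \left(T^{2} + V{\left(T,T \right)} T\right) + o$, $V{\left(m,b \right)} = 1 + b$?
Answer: $-1146017$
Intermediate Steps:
$o = 201$ ($o = 2 - \left(138 - 337\right) = 2 - -199 = 2 + 199 = 201$)
$I{\left(T \right)} = 1407 + 7 T^{2} + 7 T \left(1 + T\right)$ ($I{\left(T \right)} = 7 \left(\left(T^{2} + \left(1 + T\right) T\right) + 201\right) = 7 \left(\left(T^{2} + T \left(1 + T\right)\right) + 201\right) = 7 \left(201 + T^{2} + T \left(1 + T\right)\right) = 1407 + 7 T^{2} + 7 T \left(1 + T\right)$)
$\left(53 + 182\right)^{2} - I{\left(-293 \right)} = \left(53 + 182\right)^{2} - \left(1407 + 7 \left(-293\right) + 14 \left(-293\right)^{2}\right) = 235^{2} - \left(1407 - 2051 + 14 \cdot 85849\right) = 55225 - \left(1407 - 2051 + 1201886\right) = 55225 - 1201242 = -1146017$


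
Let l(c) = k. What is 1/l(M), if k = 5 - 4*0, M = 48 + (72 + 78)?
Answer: 1/5 ≈ 0.20000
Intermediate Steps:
M = 198 (M = 48 + 150 = 198)
k = 5 (k = 5 + 0 = 5)
l(c) = 5
1/l(M) = 1/5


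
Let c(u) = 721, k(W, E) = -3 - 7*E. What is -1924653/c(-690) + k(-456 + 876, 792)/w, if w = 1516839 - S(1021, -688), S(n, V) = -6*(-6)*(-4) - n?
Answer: -2921634951999/1094480884 ≈ -2669.4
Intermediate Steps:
S(n, V) = -144 - n (S(n, V) = 36*(-4) - n = -144 - n)
w = 1518004 (w = 1516839 - (-144 - 1*1021) = 1516839 - (-144 - 1021) = 1516839 - 1*(-1165) = 1516839 + 1165 = 1518004)
-1924653/c(-690) + k(-456 + 876, 792)/w = -1924653/721 + (-3 - 7*792)/1518004 = -1924653*1/721 + (-3 - 5544)*(1/1518004) = -1924653/721 - 5547*1/1518004 = -1924653/721 - 5547/1518004 = -2921634951999/1094480884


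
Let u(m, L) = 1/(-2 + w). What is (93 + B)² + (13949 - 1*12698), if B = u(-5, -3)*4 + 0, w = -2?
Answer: 9715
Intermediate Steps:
u(m, L) = -¼ (u(m, L) = 1/(-2 - 2) = 1/(-4) = -¼)
B = -1 (B = -¼*4 + 0 = -1 + 0 = -1)
(93 + B)² + (13949 - 1*12698) = (93 - 1)² + (13949 - 1*12698) = 92² + (13949 - 12698) = 8464 + 1251 = 9715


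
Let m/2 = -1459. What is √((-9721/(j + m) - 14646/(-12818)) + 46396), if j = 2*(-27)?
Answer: √4208622886792363611/9523774 ≈ 215.41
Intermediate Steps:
m = -2918 (m = 2*(-1459) = -2918)
j = -54
√((-9721/(j + m) - 14646/(-12818)) + 46396) = √((-9721/(-54 - 2918) - 14646/(-12818)) + 46396) = √((-9721/(-2972) - 14646*(-1/12818)) + 46396) = √((-9721*(-1/2972) + 7323/6409) + 46396) = √((9721/2972 + 7323/6409) + 46396) = √(84065845/19047548 + 46396) = √(883814102853/19047548) = √4208622886792363611/9523774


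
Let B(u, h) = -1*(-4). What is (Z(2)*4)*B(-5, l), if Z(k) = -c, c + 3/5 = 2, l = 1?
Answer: -112/5 ≈ -22.400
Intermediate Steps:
c = 7/5 (c = -3/5 + 2 = 7/5 ≈ 1.4000)
B(u, h) = 4
Z(k) = -7/5 (Z(k) = -1*7/5 = -7/5)
(Z(2)*4)*B(-5, l) = -7/5*4*4 = -28/5*4 = -112/5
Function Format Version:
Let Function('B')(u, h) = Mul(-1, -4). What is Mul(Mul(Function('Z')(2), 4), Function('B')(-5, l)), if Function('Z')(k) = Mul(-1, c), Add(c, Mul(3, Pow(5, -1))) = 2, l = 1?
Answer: Rational(-112, 5) ≈ -22.400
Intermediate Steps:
c = Rational(7, 5) (c = Add(Rational(-3, 5), 2) = Rational(7, 5) ≈ 1.4000)
Function('B')(u, h) = 4
Function('Z')(k) = Rational(-7, 5) (Function('Z')(k) = Mul(-1, Rational(7, 5)) = Rational(-7, 5))
Mul(Mul(Function('Z')(2), 4), Function('B')(-5, l)) = Mul(Mul(Rational(-7, 5), 4), 4) = Mul(Rational(-28, 5), 4) = Rational(-112, 5)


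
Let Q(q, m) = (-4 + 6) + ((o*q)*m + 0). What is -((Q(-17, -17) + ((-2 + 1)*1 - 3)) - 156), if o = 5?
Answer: -1287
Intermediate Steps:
Q(q, m) = 2 + 5*m*q (Q(q, m) = (-4 + 6) + ((5*q)*m + 0) = 2 + (5*m*q + 0) = 2 + 5*m*q)
-((Q(-17, -17) + ((-2 + 1)*1 - 3)) - 156) = -(((2 + 5*(-17)*(-17)) + ((-2 + 1)*1 - 3)) - 156) = -(((2 + 1445) + (-1*1 - 3)) - 156) = -((1447 + (-1 - 3)) - 156) = -((1447 - 4) - 156) = -(1443 - 156) = -1*1287 = -1287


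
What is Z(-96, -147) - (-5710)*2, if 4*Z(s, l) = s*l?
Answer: 14948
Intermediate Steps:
Z(s, l) = l*s/4 (Z(s, l) = (s*l)/4 = (l*s)/4 = l*s/4)
Z(-96, -147) - (-5710)*2 = (¼)*(-147)*(-96) - (-5710)*2 = 3528 - 1*(-11420) = 3528 + 11420 = 14948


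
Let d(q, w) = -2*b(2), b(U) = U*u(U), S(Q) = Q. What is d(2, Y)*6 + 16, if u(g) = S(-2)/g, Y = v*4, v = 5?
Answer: 40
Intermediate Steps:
Y = 20 (Y = 5*4 = 20)
u(g) = -2/g
b(U) = -2 (b(U) = U*(-2/U) = -2)
d(q, w) = 4 (d(q, w) = -2*(-2) = 4)
d(2, Y)*6 + 16 = 4*6 + 16 = 24 + 16 = 40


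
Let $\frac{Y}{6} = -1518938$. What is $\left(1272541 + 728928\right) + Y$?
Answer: $-7112159$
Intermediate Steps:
$Y = -9113628$ ($Y = 6 \left(-1518938\right) = -9113628$)
$\left(1272541 + 728928\right) + Y = \left(1272541 + 728928\right) - 9113628 = 2001469 - 9113628 = -7112159$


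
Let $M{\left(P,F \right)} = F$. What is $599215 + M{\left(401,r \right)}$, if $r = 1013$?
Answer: $600228$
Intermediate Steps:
$599215 + M{\left(401,r \right)} = 599215 + 1013 = 600228$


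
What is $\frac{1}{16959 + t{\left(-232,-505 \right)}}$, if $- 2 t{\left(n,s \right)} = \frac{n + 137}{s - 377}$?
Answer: $\frac{1764}{29915581} \approx 5.8966 \cdot 10^{-5}$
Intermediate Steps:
$t{\left(n,s \right)} = - \frac{137 + n}{2 \left(-377 + s\right)}$ ($t{\left(n,s \right)} = - \frac{\left(n + 137\right) \frac{1}{s - 377}}{2} = - \frac{\left(137 + n\right) \frac{1}{-377 + s}}{2} = - \frac{\frac{1}{-377 + s} \left(137 + n\right)}{2} = - \frac{137 + n}{2 \left(-377 + s\right)}$)
$\frac{1}{16959 + t{\left(-232,-505 \right)}} = \frac{1}{16959 + \frac{-137 - -232}{2 \left(-377 - 505\right)}} = \frac{1}{16959 + \frac{-137 + 232}{2 \left(-882\right)}} = \frac{1}{16959 + \frac{1}{2} \left(- \frac{1}{882}\right) 95} = \frac{1}{16959 - \frac{95}{1764}} = \frac{1}{\frac{29915581}{1764}} = \frac{1764}{29915581}$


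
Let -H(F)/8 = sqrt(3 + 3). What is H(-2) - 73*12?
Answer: -876 - 8*sqrt(6) ≈ -895.60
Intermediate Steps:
H(F) = -8*sqrt(6) (H(F) = -8*sqrt(3 + 3) = -8*sqrt(6))
H(-2) - 73*12 = -8*sqrt(6) - 73*12 = -8*sqrt(6) - 876 = -876 - 8*sqrt(6)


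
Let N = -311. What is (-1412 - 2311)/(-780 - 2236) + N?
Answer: -934253/3016 ≈ -309.77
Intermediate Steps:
(-1412 - 2311)/(-780 - 2236) + N = (-1412 - 2311)/(-780 - 2236) - 311 = -3723/(-3016) - 311 = -3723*(-1/3016) - 311 = 3723/3016 - 311 = -934253/3016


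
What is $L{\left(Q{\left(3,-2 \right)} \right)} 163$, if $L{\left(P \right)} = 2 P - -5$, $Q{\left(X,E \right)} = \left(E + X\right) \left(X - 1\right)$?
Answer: $1467$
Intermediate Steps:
$Q{\left(X,E \right)} = \left(-1 + X\right) \left(E + X\right)$ ($Q{\left(X,E \right)} = \left(E + X\right) \left(-1 + X\right) = \left(-1 + X\right) \left(E + X\right)$)
$L{\left(P \right)} = 5 + 2 P$ ($L{\left(P \right)} = 2 P + 5 = 5 + 2 P$)
$L{\left(Q{\left(3,-2 \right)} \right)} 163 = \left(5 + 2 \left(3^{2} - -2 - 3 - 6\right)\right) 163 = \left(5 + 2 \left(9 + 2 - 3 - 6\right)\right) 163 = \left(5 + 2 \cdot 2\right) 163 = \left(5 + 4\right) 163 = 9 \cdot 163 = 1467$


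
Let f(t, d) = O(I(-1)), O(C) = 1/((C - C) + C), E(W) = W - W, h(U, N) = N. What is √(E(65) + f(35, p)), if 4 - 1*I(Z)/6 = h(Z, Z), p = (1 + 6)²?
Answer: √30/30 ≈ 0.18257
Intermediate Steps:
p = 49 (p = 7² = 49)
I(Z) = 24 - 6*Z
E(W) = 0
O(C) = 1/C (O(C) = 1/(0 + C) = 1/C)
f(t, d) = 1/30 (f(t, d) = 1/(24 - 6*(-1)) = 1/(24 + 6) = 1/30)
√(E(65) + f(35, p)) = √(0 + 1/30) = √(1/30) = √30/30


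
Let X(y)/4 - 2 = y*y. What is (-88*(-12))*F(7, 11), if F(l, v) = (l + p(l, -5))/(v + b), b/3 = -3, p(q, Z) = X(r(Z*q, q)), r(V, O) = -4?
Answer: 41712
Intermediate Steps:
X(y) = 8 + 4*y² (X(y) = 8 + 4*(y*y) = 8 + 4*y²)
p(q, Z) = 72 (p(q, Z) = 8 + 4*(-4)² = 8 + 4*16 = 8 + 64 = 72)
b = -9 (b = 3*(-3) = -9)
F(l, v) = (72 + l)/(-9 + v) (F(l, v) = (l + 72)/(v - 9) = (72 + l)/(-9 + v))
(-88*(-12))*F(7, 11) = (-88*(-12))*((72 + 7)/(-9 + 11)) = 1056*(79/2) = 41712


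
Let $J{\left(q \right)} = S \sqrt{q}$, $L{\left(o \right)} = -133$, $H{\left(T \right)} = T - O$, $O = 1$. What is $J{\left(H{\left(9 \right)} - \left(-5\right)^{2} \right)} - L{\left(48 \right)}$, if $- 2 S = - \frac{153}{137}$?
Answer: $133 + \frac{153 i \sqrt{17}}{274} \approx 133.0 + 2.3023 i$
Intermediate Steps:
$H{\left(T \right)} = -1 + T$ ($H{\left(T \right)} = T - 1 = -1 + T$)
$S = \frac{153}{274}$ ($S = - \frac{\left(-153\right) \frac{1}{137}}{2} = \left(- \frac{1}{2}\right) \left(- \frac{153}{137}\right) = \frac{153}{274} \approx 0.55839$)
$J{\left(q \right)} = \frac{153 \sqrt{q}}{274}$
$J{\left(H{\left(9 \right)} - \left(-5\right)^{2} \right)} - L{\left(48 \right)} = \frac{153 \sqrt{\left(-1 + 9\right) - \left(-5\right)^{2}}}{274} - -133 = \frac{153 \sqrt{8 - 25}}{274} + 133 = \frac{153 \sqrt{-17}}{274} + 133 = \frac{153 i \sqrt{17}}{274} + 133 = 133 + \frac{153 i \sqrt{17}}{274}$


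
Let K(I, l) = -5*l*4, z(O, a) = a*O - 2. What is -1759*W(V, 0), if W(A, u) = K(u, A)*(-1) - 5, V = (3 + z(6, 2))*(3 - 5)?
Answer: 923475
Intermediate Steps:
z(O, a) = -2 + O*a (z(O, a) = O*a - 2 = -2 + O*a)
K(I, l) = -20*l
V = -26 (V = (3 + (-2 + 6*2))*(3 - 5) = (3 + (-2 + 12))*(-2) = (3 + 10)*(-2) = 13*(-2) = -26)
W(A, u) = -5 + 20*A (W(A, u) = -20*A*(-1) - 5 = 20*A - 5 = -5 + 20*A)
-1759*W(V, 0) = -1759*(-5 + 20*(-26)) = -1759*(-5 - 520) = -1759*(-525) = 923475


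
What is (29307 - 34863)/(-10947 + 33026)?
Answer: -5556/22079 ≈ -0.25164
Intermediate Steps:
(29307 - 34863)/(-10947 + 33026) = -5556/22079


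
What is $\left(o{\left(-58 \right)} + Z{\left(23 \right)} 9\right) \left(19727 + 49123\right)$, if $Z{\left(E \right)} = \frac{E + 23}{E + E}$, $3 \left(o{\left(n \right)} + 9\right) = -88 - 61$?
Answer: $-3419550$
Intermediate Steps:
$o{\left(n \right)} = - \frac{176}{3}$ ($o{\left(n \right)} = -9 + \frac{-88 - 61}{3} = -9 + \frac{1}{3} \left(-149\right) = -9 - \frac{149}{3} = - \frac{176}{3}$)
$Z{\left(E \right)} = \frac{23 + E}{2 E}$
$\left(o{\left(-58 \right)} + Z{\left(23 \right)} 9\right) \left(19727 + 49123\right) = \left(- \frac{176}{3} + \frac{23 + 23}{2 \cdot 23} \cdot 9\right) \left(19727 + 49123\right) = \left(- \frac{176}{3} + \frac{1}{2} \cdot \frac{1}{23} \cdot 46 \cdot 9\right) 68850 = \left(- \frac{176}{3} + 1 \cdot 9\right) 68850 = \left(- \frac{176}{3} + 9\right) 68850 = \left(- \frac{149}{3}\right) 68850 = -3419550$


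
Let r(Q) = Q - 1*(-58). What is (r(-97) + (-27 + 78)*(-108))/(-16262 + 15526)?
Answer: 5547/736 ≈ 7.5367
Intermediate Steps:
r(Q) = 58 + Q (r(Q) = Q + 58 = 58 + Q)
(r(-97) + (-27 + 78)*(-108))/(-16262 + 15526) = ((58 - 97) + (-27 + 78)*(-108))/(-16262 + 15526) = (-39 + 51*(-108))/(-736) = (-39 - 5508)*(-1/736) = -5547*(-1/736) = 5547/736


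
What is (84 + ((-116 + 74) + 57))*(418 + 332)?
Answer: 74250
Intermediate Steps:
(84 + ((-116 + 74) + 57))*(418 + 332) = (84 + (-42 + 57))*750 = (84 + 15)*750 = 99*750 = 74250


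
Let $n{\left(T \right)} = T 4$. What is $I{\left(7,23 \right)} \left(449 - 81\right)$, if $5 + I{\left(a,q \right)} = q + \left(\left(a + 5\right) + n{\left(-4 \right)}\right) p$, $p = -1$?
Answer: $8096$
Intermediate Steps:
$n{\left(T \right)} = 4 T$
$I{\left(a,q \right)} = 6 + q - a$ ($I{\left(a,q \right)} = -5 + \left(q + \left(\left(a + 5\right) + 4 \left(-4\right)\right) \left(-1\right)\right) = -5 + \left(q + \left(\left(5 + a\right) - 16\right) \left(-1\right)\right) = -5 + \left(q + \left(-11 + a\right) \left(-1\right)\right) = -5 - \left(-11 + a - q\right) = -5 + \left(11 + q - a\right) = 6 + q - a$)
$I{\left(7,23 \right)} \left(449 - 81\right) = \left(6 + 23 - 7\right) \left(449 - 81\right) = \left(6 + 23 - 7\right) 368 = 22 \cdot 368 = 8096$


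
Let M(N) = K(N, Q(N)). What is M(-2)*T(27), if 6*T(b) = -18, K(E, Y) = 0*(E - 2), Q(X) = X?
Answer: 0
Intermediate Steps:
K(E, Y) = 0 (K(E, Y) = 0*(-2 + E) = 0)
M(N) = 0
T(b) = -3 (T(b) = (1/6)*(-18) = -3)
M(-2)*T(27) = 0*(-3) = 0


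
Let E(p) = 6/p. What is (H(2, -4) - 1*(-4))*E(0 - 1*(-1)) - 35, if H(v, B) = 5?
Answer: 19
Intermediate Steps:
(H(2, -4) - 1*(-4))*E(0 - 1*(-1)) - 35 = (5 - 1*(-4))*(6/(0 - 1*(-1))) - 35 = (5 + 4)*(6/(0 + 1)) - 35 = 9*(6/1) - 35 = 9*(6*1) - 35 = 9*6 - 35 = 54 - 35 = 19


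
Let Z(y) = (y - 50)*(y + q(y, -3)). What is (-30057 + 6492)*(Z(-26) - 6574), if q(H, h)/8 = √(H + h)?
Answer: 108351870 + 14327520*I*√29 ≈ 1.0835e+8 + 7.7156e+7*I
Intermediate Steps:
q(H, h) = 8*√(H + h)
Z(y) = (-50 + y)*(y + 8*√(-3 + y)) (Z(y) = (y - 50)*(y + 8*√(y - 3)) = (-50 + y)*(y + 8*√(-3 + y)))
(-30057 + 6492)*(Z(-26) - 6574) = (-30057 + 6492)*(((-26)² - 400*√(-3 - 26) - 50*(-26) + 8*(-26)*√(-3 - 26)) - 6574) = -23565*((676 - 400*I*√29 + 1300 + 8*(-26)*√(-29)) - 6574) = -23565*((676 - 400*I*√29 + 1300 + 8*(-26)*(I*√29)) - 6574) = -23565*((676 - 400*I*√29 + 1300 - 208*I*√29) - 6574) = -23565*((1976 - 608*I*√29) - 6574) = -23565*(-4598 - 608*I*√29) = 108351870 + 14327520*I*√29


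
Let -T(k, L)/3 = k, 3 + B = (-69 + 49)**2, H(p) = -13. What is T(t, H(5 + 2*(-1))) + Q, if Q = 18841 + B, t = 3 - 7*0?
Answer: 19229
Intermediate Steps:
B = 397 (B = -3 + (-69 + 49)**2 = -3 + (-20)**2 = -3 + 400 = 397)
t = 3 (t = 3 + 0 = 3)
T(k, L) = -3*k
Q = 19238 (Q = 18841 + 397 = 19238)
T(t, H(5 + 2*(-1))) + Q = -3*3 + 19238 = -9 + 19238 = 19229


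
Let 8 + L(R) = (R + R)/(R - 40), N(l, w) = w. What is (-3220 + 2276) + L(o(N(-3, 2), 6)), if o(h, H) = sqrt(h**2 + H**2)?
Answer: -37130/39 - 4*sqrt(10)/39 ≈ -952.38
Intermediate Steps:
o(h, H) = sqrt(H**2 + h**2)
L(R) = -8 + 2*R/(-40 + R) (L(R) = -8 + (R + R)/(R - 40) = -8 + (2*R)/(-40 + R) = -8 + 2*R/(-40 + R))
(-3220 + 2276) + L(o(N(-3, 2), 6)) = (-3220 + 2276) + 2*(160 - 3*sqrt(6**2 + 2**2))/(-40 + sqrt(6**2 + 2**2)) = -944 + 2*(160 - 3*sqrt(36 + 4))/(-40 + sqrt(36 + 4)) = -944 + 2*(160 - 6*sqrt(10))/(-40 + sqrt(40)) = -944 + 2*(160 - 6*sqrt(10))/(-40 + 2*sqrt(10))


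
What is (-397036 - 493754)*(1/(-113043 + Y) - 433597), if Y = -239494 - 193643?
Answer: 7031955926925473/18206 ≈ 3.8624e+11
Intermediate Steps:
Y = -433137
(-397036 - 493754)*(1/(-113043 + Y) - 433597) = (-397036 - 493754)*(1/(-113043 - 433137) - 433597) = -890790*(1/(-546180) - 433597) = -890790*(-1/546180 - 433597) = -890790*(-236822009461/546180) = 7031955926925473/18206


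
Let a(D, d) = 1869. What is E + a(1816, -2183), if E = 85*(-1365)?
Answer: -114156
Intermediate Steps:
E = -116025
E + a(1816, -2183) = -116025 + 1869 = -114156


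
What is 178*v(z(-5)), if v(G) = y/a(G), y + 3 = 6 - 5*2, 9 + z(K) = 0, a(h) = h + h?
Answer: 623/9 ≈ 69.222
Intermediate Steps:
a(h) = 2*h
z(K) = -9 (z(K) = -9 + 0 = -9)
y = -7 (y = -3 + (6 - 5*2) = -3 + (6 - 10) = -3 - 4 = -7)
v(G) = -7/(2*G) (v(G) = -7*1/(2*G) = -7/(2*G))
178*v(z(-5)) = 178*(-7/2/(-9)) = 178*(-7/2*(-1/9)) = 178*(7/18) = 623/9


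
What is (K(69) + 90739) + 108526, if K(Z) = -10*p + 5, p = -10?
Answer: 199370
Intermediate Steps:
K(Z) = 105 (K(Z) = -10*(-10) + 5 = 100 + 5 = 105)
(K(69) + 90739) + 108526 = (105 + 90739) + 108526 = 90844 + 108526 = 199370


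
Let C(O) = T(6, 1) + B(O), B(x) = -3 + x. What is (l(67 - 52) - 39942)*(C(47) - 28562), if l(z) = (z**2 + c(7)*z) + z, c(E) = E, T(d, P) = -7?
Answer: 1129504425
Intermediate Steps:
C(O) = -10 + O (C(O) = -7 + (-3 + O) = -10 + O)
l(z) = z**2 + 8*z (l(z) = (z**2 + 7*z) + z = z**2 + 8*z)
(l(67 - 52) - 39942)*(C(47) - 28562) = ((67 - 52)*(8 + (67 - 52)) - 39942)*((-10 + 47) - 28562) = (15*(8 + 15) - 39942)*(37 - 28562) = (15*23 - 39942)*(-28525) = (345 - 39942)*(-28525) = -39597*(-28525) = 1129504425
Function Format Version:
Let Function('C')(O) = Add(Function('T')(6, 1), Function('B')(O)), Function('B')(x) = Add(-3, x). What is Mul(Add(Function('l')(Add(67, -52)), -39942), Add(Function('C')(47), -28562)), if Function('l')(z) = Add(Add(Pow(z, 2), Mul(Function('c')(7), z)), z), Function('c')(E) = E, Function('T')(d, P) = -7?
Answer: 1129504425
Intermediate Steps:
Function('C')(O) = Add(-10, O) (Function('C')(O) = Add(-7, Add(-3, O)) = Add(-10, O))
Function('l')(z) = Add(Pow(z, 2), Mul(8, z)) (Function('l')(z) = Add(Add(Pow(z, 2), Mul(7, z)), z) = Add(Pow(z, 2), Mul(8, z)))
Mul(Add(Function('l')(Add(67, -52)), -39942), Add(Function('C')(47), -28562)) = Mul(Add(Mul(Add(67, -52), Add(8, Add(67, -52))), -39942), Add(Add(-10, 47), -28562)) = Mul(Add(Mul(15, Add(8, 15)), -39942), Add(37, -28562)) = Mul(Add(Mul(15, 23), -39942), -28525) = Mul(Add(345, -39942), -28525) = Mul(-39597, -28525) = 1129504425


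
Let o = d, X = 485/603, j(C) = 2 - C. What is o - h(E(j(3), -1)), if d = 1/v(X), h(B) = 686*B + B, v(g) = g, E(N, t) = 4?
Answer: -1332177/485 ≈ -2746.8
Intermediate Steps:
X = 485/603 (X = 485*(1/603) = 485/603 ≈ 0.80431)
h(B) = 687*B
d = 603/485 (d = 1/(485/603) = 603/485 ≈ 1.2433)
o = 603/485 ≈ 1.2433
o - h(E(j(3), -1)) = 603/485 - 687*4 = 603/485 - 1*2748 = 603/485 - 2748 = -1332177/485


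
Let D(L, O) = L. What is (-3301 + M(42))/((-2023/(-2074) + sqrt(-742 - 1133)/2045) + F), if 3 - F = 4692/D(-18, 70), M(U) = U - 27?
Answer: -19486562800734204/1569374460286261 + 900166905720*I*sqrt(3)/1569374460286261 ≈ -12.417 + 0.00099348*I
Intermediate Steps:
M(U) = -27 + U
F = 791/3 (F = 3 - 4692/(-18) = 3 - 4692*(-1)/18 = 3 - 1*(-782/3) = 3 + 782/3 = 791/3 ≈ 263.67)
(-3301 + M(42))/((-2023/(-2074) + sqrt(-742 - 1133)/2045) + F) = (-3301 + (-27 + 42))/((-2023/(-2074) + sqrt(-742 - 1133)/2045) + 791/3) = (-3301 + 15)/((-2023*(-1/2074) + sqrt(-1875)*(1/2045)) + 791/3) = -3286/((119/122 + (25*I*sqrt(3))*(1/2045)) + 791/3) = -3286/((119/122 + 5*I*sqrt(3)/409) + 791/3) = -3286/(96859/366 + 5*I*sqrt(3)/409)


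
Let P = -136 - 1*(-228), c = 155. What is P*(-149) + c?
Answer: -13553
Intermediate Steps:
P = 92 (P = -136 + 228 = 92)
P*(-149) + c = 92*(-149) + 155 = -13708 + 155 = -13553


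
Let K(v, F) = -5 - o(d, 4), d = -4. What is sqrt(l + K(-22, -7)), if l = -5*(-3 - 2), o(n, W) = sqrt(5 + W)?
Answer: sqrt(17) ≈ 4.1231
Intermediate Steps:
l = 25 (l = -5*(-5) = 25)
K(v, F) = -8 (K(v, F) = -5 - sqrt(5 + 4) = -5 - sqrt(9) = -5 - 1*3 = -5 - 3 = -8)
sqrt(l + K(-22, -7)) = sqrt(25 - 8) = sqrt(17)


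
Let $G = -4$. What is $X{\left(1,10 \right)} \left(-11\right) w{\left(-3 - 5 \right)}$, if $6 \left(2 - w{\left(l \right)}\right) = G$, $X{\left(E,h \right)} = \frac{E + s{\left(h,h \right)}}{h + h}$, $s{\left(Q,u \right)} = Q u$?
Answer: $- \frac{2222}{15} \approx -148.13$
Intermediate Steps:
$X{\left(E,h \right)} = \frac{E + h^{2}}{2 h}$ ($X{\left(E,h \right)} = \frac{E + h h}{h + h} = \frac{E + h^{2}}{2 h}$)
$w{\left(l \right)} = \frac{8}{3}$ ($w{\left(l \right)} = 2 - - \frac{2}{3} = 2 + \frac{2}{3} = \frac{8}{3}$)
$X{\left(1,10 \right)} \left(-11\right) w{\left(-3 - 5 \right)} = \frac{1 + 10^{2}}{2 \cdot 10} \left(-11\right) \frac{8}{3} = \frac{1}{2} \cdot \frac{1}{10} \left(1 + 100\right) \left(-11\right) \frac{8}{3} = \frac{1}{2} \cdot \frac{1}{10} \cdot 101 \left(-11\right) \frac{8}{3} = \frac{101}{20} \left(-11\right) \frac{8}{3} = \left(- \frac{1111}{20}\right) \frac{8}{3} = - \frac{2222}{15}$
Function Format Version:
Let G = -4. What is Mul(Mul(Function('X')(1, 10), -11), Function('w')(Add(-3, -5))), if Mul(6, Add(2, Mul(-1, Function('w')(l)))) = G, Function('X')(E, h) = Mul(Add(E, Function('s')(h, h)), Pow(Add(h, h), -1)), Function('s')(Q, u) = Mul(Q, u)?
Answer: Rational(-2222, 15) ≈ -148.13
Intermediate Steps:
Function('X')(E, h) = Mul(Rational(1, 2), Pow(h, -1), Add(E, Pow(h, 2))) (Function('X')(E, h) = Mul(Add(E, Mul(h, h)), Pow(Add(h, h), -1)) = Mul(Add(E, Pow(h, 2)), Pow(Mul(2, h), -1)) = Mul(Add(E, Pow(h, 2)), Mul(Rational(1, 2), Pow(h, -1))) = Mul(Rational(1, 2), Pow(h, -1), Add(E, Pow(h, 2))))
Function('w')(l) = Rational(8, 3) (Function('w')(l) = Add(2, Mul(Rational(-1, 6), -4)) = Add(2, Rational(2, 3)) = Rational(8, 3))
Mul(Mul(Function('X')(1, 10), -11), Function('w')(Add(-3, -5))) = Mul(Mul(Mul(Rational(1, 2), Pow(10, -1), Add(1, Pow(10, 2))), -11), Rational(8, 3)) = Mul(Mul(Mul(Rational(1, 2), Rational(1, 10), Add(1, 100)), -11), Rational(8, 3)) = Mul(Mul(Mul(Rational(1, 2), Rational(1, 10), 101), -11), Rational(8, 3)) = Mul(Mul(Rational(101, 20), -11), Rational(8, 3)) = Mul(Rational(-1111, 20), Rational(8, 3)) = Rational(-2222, 15)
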